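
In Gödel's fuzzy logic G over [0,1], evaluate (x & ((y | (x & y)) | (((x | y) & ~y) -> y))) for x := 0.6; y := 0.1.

(x & y) = min(0.6, 0.1) = 0.1
(y | (x & y)) = max(0.1, 0.1) = 0.1
(x | y) = max(0.6, 0.1) = 0.6
~y: Gödel ¬ of 0.1 = 0 (operand ≠ 0)
((x | y) & ~y) = min(0.6, 0) = 0
(((x | y) & ~y) -> y): 0 ≤ 0.1, so result = 1
((y | (x & y)) | (((x | y) & ~y) -> y)) = max(0.1, 1) = 1
(x & ((y | (x & y)) | (((x | y) & ~y) -> y))) = min(0.6, 1) = 0.6

0.60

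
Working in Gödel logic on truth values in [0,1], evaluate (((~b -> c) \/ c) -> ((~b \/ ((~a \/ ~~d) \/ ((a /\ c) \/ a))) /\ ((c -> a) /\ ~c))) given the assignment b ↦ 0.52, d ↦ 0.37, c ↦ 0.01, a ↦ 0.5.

0.00

~b: Gödel ¬ of 0.52 = 0 (operand ≠ 0)
(~b -> c): 0 ≤ 0.01, so result = 1
((~b -> c) \/ c) = max(1, 0.01) = 1
~b: Gödel ¬ of 0.52 = 0 (operand ≠ 0)
~a: Gödel ¬ of 0.5 = 0 (operand ≠ 0)
~d: Gödel ¬ of 0.37 = 0 (operand ≠ 0)
~~d: Gödel ¬ of 0 = 1 (operand is 0)
(~a \/ ~~d) = max(0, 1) = 1
(a /\ c) = min(0.5, 0.01) = 0.01
((a /\ c) \/ a) = max(0.01, 0.5) = 0.5
((~a \/ ~~d) \/ ((a /\ c) \/ a)) = max(1, 0.5) = 1
(~b \/ ((~a \/ ~~d) \/ ((a /\ c) \/ a))) = max(0, 1) = 1
(c -> a): 0.01 ≤ 0.5, so result = 1
~c: Gödel ¬ of 0.01 = 0 (operand ≠ 0)
((c -> a) /\ ~c) = min(1, 0) = 0
((~b \/ ((~a \/ ~~d) \/ ((a /\ c) \/ a))) /\ ((c -> a) /\ ~c)) = min(1, 0) = 0
(((~b -> c) \/ c) -> ((~b \/ ((~a \/ ~~d) \/ ((a /\ c) \/ a))) /\ ((c -> a) /\ ~c))): 1 > 0, so result = 0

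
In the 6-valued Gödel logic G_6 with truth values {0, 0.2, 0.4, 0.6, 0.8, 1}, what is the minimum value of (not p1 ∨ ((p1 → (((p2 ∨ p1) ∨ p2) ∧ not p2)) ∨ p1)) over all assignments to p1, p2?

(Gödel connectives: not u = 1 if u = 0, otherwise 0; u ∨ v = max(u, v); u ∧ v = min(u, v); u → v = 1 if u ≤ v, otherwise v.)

The minimum is attained at p1 = 0.2, p2 = 0.2:
  not p1: Gödel ¬ of 0.2 = 0 (operand ≠ 0)
  (p2 ∨ p1) = max(0.2, 0.2) = 0.2
  ((p2 ∨ p1) ∨ p2) = max(0.2, 0.2) = 0.2
  not p2: Gödel ¬ of 0.2 = 0 (operand ≠ 0)
  (((p2 ∨ p1) ∨ p2) ∧ not p2) = min(0.2, 0) = 0
  (p1 → (((p2 ∨ p1) ∨ p2) ∧ not p2)): 0.2 > 0, so result = 0
  ((p1 → (((p2 ∨ p1) ∨ p2) ∧ not p2)) ∨ p1) = max(0, 0.2) = 0.2
  (not p1 ∨ ((p1 → (((p2 ∨ p1) ∨ p2) ∧ not p2)) ∨ p1)) = max(0, 0.2) = 0.2
Checking all 36 assignments confirms none give a value below 0.20.

0.20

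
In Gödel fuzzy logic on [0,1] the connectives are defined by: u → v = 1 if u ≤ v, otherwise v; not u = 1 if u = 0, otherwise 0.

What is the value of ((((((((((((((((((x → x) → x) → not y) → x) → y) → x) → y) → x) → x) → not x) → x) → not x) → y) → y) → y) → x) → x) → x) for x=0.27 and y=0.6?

0.27

(x → x): 0.27 ≤ 0.27, so result = 1
((x → x) → x): 1 > 0.27, so result = 0.27
not y: Gödel ¬ of 0.6 = 0 (operand ≠ 0)
(((x → x) → x) → not y): 0.27 > 0, so result = 0
((((x → x) → x) → not y) → x): 0 ≤ 0.27, so result = 1
(((((x → x) → x) → not y) → x) → y): 1 > 0.6, so result = 0.6
((((((x → x) → x) → not y) → x) → y) → x): 0.6 > 0.27, so result = 0.27
(((((((x → x) → x) → not y) → x) → y) → x) → y): 0.27 ≤ 0.6, so result = 1
((((((((x → x) → x) → not y) → x) → y) → x) → y) → x): 1 > 0.27, so result = 0.27
(((((((((x → x) → x) → not y) → x) → y) → x) → y) → x) → x): 0.27 ≤ 0.27, so result = 1
not x: Gödel ¬ of 0.27 = 0 (operand ≠ 0)
((((((((((x → x) → x) → not y) → x) → y) → x) → y) → x) → x) → not x): 1 > 0, so result = 0
(((((((((((x → x) → x) → not y) → x) → y) → x) → y) → x) → x) → not x) → x): 0 ≤ 0.27, so result = 1
not x: Gödel ¬ of 0.27 = 0 (operand ≠ 0)
((((((((((((x → x) → x) → not y) → x) → y) → x) → y) → x) → x) → not x) → x) → not x): 1 > 0, so result = 0
(((((((((((((x → x) → x) → not y) → x) → y) → x) → y) → x) → x) → not x) → x) → not x) → y): 0 ≤ 0.6, so result = 1
((((((((((((((x → x) → x) → not y) → x) → y) → x) → y) → x) → x) → not x) → x) → not x) → y) → y): 1 > 0.6, so result = 0.6
(((((((((((((((x → x) → x) → not y) → x) → y) → x) → y) → x) → x) → not x) → x) → not x) → y) → y) → y): 0.6 ≤ 0.6, so result = 1
((((((((((((((((x → x) → x) → not y) → x) → y) → x) → y) → x) → x) → not x) → x) → not x) → y) → y) → y) → x): 1 > 0.27, so result = 0.27
(((((((((((((((((x → x) → x) → not y) → x) → y) → x) → y) → x) → x) → not x) → x) → not x) → y) → y) → y) → x) → x): 0.27 ≤ 0.27, so result = 1
((((((((((((((((((x → x) → x) → not y) → x) → y) → x) → y) → x) → x) → not x) → x) → not x) → y) → y) → y) → x) → x) → x): 1 > 0.27, so result = 0.27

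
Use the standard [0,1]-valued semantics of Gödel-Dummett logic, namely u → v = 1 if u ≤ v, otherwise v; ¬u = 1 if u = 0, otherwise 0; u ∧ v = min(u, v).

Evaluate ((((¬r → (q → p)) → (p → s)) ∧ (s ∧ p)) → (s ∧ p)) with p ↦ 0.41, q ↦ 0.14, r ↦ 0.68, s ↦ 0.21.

1.00

¬r: Gödel ¬ of 0.68 = 0 (operand ≠ 0)
(q → p): 0.14 ≤ 0.41, so result = 1
(¬r → (q → p)): 0 ≤ 1, so result = 1
(p → s): 0.41 > 0.21, so result = 0.21
((¬r → (q → p)) → (p → s)): 1 > 0.21, so result = 0.21
(s ∧ p) = min(0.21, 0.41) = 0.21
(((¬r → (q → p)) → (p → s)) ∧ (s ∧ p)) = min(0.21, 0.21) = 0.21
(s ∧ p) = min(0.21, 0.41) = 0.21
((((¬r → (q → p)) → (p → s)) ∧ (s ∧ p)) → (s ∧ p)): 0.21 ≤ 0.21, so result = 1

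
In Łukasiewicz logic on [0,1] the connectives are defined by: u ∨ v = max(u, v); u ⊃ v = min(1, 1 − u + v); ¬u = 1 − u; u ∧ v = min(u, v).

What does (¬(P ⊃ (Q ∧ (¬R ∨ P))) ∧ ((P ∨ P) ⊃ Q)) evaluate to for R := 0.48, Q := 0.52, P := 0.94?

0.42

¬R: Łukasiewicz ¬ gives 1 − 0.48 = 0.52
(¬R ∨ P) = max(0.52, 0.94) = 0.94
(Q ∧ (¬R ∨ P)) = min(0.52, 0.94) = 0.52
(P ⊃ (Q ∧ (¬R ∨ P))): min(1, 1 − 0.94 + 0.52) = 0.58
¬(P ⊃ (Q ∧ (¬R ∨ P))): Łukasiewicz ¬ gives 1 − 0.58 = 0.42
(P ∨ P) = max(0.94, 0.94) = 0.94
((P ∨ P) ⊃ Q): min(1, 1 − 0.94 + 0.52) = 0.58
(¬(P ⊃ (Q ∧ (¬R ∨ P))) ∧ ((P ∨ P) ⊃ Q)) = min(0.42, 0.58) = 0.42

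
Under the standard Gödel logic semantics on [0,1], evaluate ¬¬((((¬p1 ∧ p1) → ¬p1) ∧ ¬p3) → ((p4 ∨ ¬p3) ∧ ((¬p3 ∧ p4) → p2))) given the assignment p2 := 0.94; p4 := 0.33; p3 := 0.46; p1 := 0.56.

1.00

¬p1: Gödel ¬ of 0.56 = 0 (operand ≠ 0)
(¬p1 ∧ p1) = min(0, 0.56) = 0
¬p1: Gödel ¬ of 0.56 = 0 (operand ≠ 0)
((¬p1 ∧ p1) → ¬p1): 0 ≤ 0, so result = 1
¬p3: Gödel ¬ of 0.46 = 0 (operand ≠ 0)
(((¬p1 ∧ p1) → ¬p1) ∧ ¬p3) = min(1, 0) = 0
¬p3: Gödel ¬ of 0.46 = 0 (operand ≠ 0)
(p4 ∨ ¬p3) = max(0.33, 0) = 0.33
¬p3: Gödel ¬ of 0.46 = 0 (operand ≠ 0)
(¬p3 ∧ p4) = min(0, 0.33) = 0
((¬p3 ∧ p4) → p2): 0 ≤ 0.94, so result = 1
((p4 ∨ ¬p3) ∧ ((¬p3 ∧ p4) → p2)) = min(0.33, 1) = 0.33
((((¬p1 ∧ p1) → ¬p1) ∧ ¬p3) → ((p4 ∨ ¬p3) ∧ ((¬p3 ∧ p4) → p2))): 0 ≤ 0.33, so result = 1
¬((((¬p1 ∧ p1) → ¬p1) ∧ ¬p3) → ((p4 ∨ ¬p3) ∧ ((¬p3 ∧ p4) → p2))): Gödel ¬ of 1 = 0 (operand ≠ 0)
¬¬((((¬p1 ∧ p1) → ¬p1) ∧ ¬p3) → ((p4 ∨ ¬p3) ∧ ((¬p3 ∧ p4) → p2))): Gödel ¬ of 0 = 1 (operand is 0)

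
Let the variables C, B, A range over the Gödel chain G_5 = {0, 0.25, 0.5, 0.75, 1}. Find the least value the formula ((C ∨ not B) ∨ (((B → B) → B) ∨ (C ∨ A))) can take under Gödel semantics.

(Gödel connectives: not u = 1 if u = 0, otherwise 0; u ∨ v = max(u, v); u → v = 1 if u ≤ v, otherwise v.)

The minimum is attained at C = 0, B = 0.25, A = 0:
  not B: Gödel ¬ of 0.25 = 0 (operand ≠ 0)
  (C ∨ not B) = max(0, 0) = 0
  (B → B): 0.25 ≤ 0.25, so result = 1
  ((B → B) → B): 1 > 0.25, so result = 0.25
  (C ∨ A) = max(0, 0) = 0
  (((B → B) → B) ∨ (C ∨ A)) = max(0.25, 0) = 0.25
  ((C ∨ not B) ∨ (((B → B) → B) ∨ (C ∨ A))) = max(0, 0.25) = 0.25
Checking all 125 assignments confirms none give a value below 0.25.

0.25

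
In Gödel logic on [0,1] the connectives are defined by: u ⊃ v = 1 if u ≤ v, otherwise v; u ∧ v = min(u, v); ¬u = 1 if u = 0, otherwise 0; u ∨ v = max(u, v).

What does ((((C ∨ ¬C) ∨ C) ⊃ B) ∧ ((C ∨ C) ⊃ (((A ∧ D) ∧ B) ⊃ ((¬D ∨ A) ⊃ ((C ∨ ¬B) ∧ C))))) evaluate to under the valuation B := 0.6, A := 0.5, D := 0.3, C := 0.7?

¬C: Gödel ¬ of 0.7 = 0 (operand ≠ 0)
(C ∨ ¬C) = max(0.7, 0) = 0.7
((C ∨ ¬C) ∨ C) = max(0.7, 0.7) = 0.7
(((C ∨ ¬C) ∨ C) ⊃ B): 0.7 > 0.6, so result = 0.6
(C ∨ C) = max(0.7, 0.7) = 0.7
(A ∧ D) = min(0.5, 0.3) = 0.3
((A ∧ D) ∧ B) = min(0.3, 0.6) = 0.3
¬D: Gödel ¬ of 0.3 = 0 (operand ≠ 0)
(¬D ∨ A) = max(0, 0.5) = 0.5
¬B: Gödel ¬ of 0.6 = 0 (operand ≠ 0)
(C ∨ ¬B) = max(0.7, 0) = 0.7
((C ∨ ¬B) ∧ C) = min(0.7, 0.7) = 0.7
((¬D ∨ A) ⊃ ((C ∨ ¬B) ∧ C)): 0.5 ≤ 0.7, so result = 1
(((A ∧ D) ∧ B) ⊃ ((¬D ∨ A) ⊃ ((C ∨ ¬B) ∧ C))): 0.3 ≤ 1, so result = 1
((C ∨ C) ⊃ (((A ∧ D) ∧ B) ⊃ ((¬D ∨ A) ⊃ ((C ∨ ¬B) ∧ C)))): 0.7 ≤ 1, so result = 1
((((C ∨ ¬C) ∨ C) ⊃ B) ∧ ((C ∨ C) ⊃ (((A ∧ D) ∧ B) ⊃ ((¬D ∨ A) ⊃ ((C ∨ ¬B) ∧ C))))) = min(0.6, 1) = 0.6

0.60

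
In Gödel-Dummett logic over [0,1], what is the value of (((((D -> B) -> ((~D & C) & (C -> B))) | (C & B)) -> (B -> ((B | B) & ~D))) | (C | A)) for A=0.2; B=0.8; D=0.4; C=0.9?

(D -> B): 0.4 ≤ 0.8, so result = 1
~D: Gödel ¬ of 0.4 = 0 (operand ≠ 0)
(~D & C) = min(0, 0.9) = 0
(C -> B): 0.9 > 0.8, so result = 0.8
((~D & C) & (C -> B)) = min(0, 0.8) = 0
((D -> B) -> ((~D & C) & (C -> B))): 1 > 0, so result = 0
(C & B) = min(0.9, 0.8) = 0.8
(((D -> B) -> ((~D & C) & (C -> B))) | (C & B)) = max(0, 0.8) = 0.8
(B | B) = max(0.8, 0.8) = 0.8
~D: Gödel ¬ of 0.4 = 0 (operand ≠ 0)
((B | B) & ~D) = min(0.8, 0) = 0
(B -> ((B | B) & ~D)): 0.8 > 0, so result = 0
((((D -> B) -> ((~D & C) & (C -> B))) | (C & B)) -> (B -> ((B | B) & ~D))): 0.8 > 0, so result = 0
(C | A) = max(0.9, 0.2) = 0.9
(((((D -> B) -> ((~D & C) & (C -> B))) | (C & B)) -> (B -> ((B | B) & ~D))) | (C | A)) = max(0, 0.9) = 0.9

0.90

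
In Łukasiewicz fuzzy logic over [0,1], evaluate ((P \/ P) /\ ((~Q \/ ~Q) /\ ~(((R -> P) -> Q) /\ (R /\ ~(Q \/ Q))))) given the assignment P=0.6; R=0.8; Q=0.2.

(P \/ P) = max(0.6, 0.6) = 0.6
~Q: Łukasiewicz ¬ gives 1 − 0.2 = 0.8
~Q: Łukasiewicz ¬ gives 1 − 0.2 = 0.8
(~Q \/ ~Q) = max(0.8, 0.8) = 0.8
(R -> P): min(1, 1 − 0.8 + 0.6) = 0.8
((R -> P) -> Q): min(1, 1 − 0.8 + 0.2) = 0.4
(Q \/ Q) = max(0.2, 0.2) = 0.2
~(Q \/ Q): Łukasiewicz ¬ gives 1 − 0.2 = 0.8
(R /\ ~(Q \/ Q)) = min(0.8, 0.8) = 0.8
(((R -> P) -> Q) /\ (R /\ ~(Q \/ Q))) = min(0.4, 0.8) = 0.4
~(((R -> P) -> Q) /\ (R /\ ~(Q \/ Q))): Łukasiewicz ¬ gives 1 − 0.4 = 0.6
((~Q \/ ~Q) /\ ~(((R -> P) -> Q) /\ (R /\ ~(Q \/ Q)))) = min(0.8, 0.6) = 0.6
((P \/ P) /\ ((~Q \/ ~Q) /\ ~(((R -> P) -> Q) /\ (R /\ ~(Q \/ Q))))) = min(0.6, 0.6) = 0.6

0.60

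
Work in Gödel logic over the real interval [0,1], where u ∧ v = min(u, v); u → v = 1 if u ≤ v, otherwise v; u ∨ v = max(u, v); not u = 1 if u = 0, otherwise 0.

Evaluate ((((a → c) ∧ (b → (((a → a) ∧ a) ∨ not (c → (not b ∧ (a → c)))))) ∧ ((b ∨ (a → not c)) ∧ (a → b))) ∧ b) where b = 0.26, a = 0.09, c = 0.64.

0.26

(a → c): 0.09 ≤ 0.64, so result = 1
(a → a): 0.09 ≤ 0.09, so result = 1
((a → a) ∧ a) = min(1, 0.09) = 0.09
not b: Gödel ¬ of 0.26 = 0 (operand ≠ 0)
(a → c): 0.09 ≤ 0.64, so result = 1
(not b ∧ (a → c)) = min(0, 1) = 0
(c → (not b ∧ (a → c))): 0.64 > 0, so result = 0
not (c → (not b ∧ (a → c))): Gödel ¬ of 0 = 1 (operand is 0)
(((a → a) ∧ a) ∨ not (c → (not b ∧ (a → c)))) = max(0.09, 1) = 1
(b → (((a → a) ∧ a) ∨ not (c → (not b ∧ (a → c))))): 0.26 ≤ 1, so result = 1
((a → c) ∧ (b → (((a → a) ∧ a) ∨ not (c → (not b ∧ (a → c)))))) = min(1, 1) = 1
not c: Gödel ¬ of 0.64 = 0 (operand ≠ 0)
(a → not c): 0.09 > 0, so result = 0
(b ∨ (a → not c)) = max(0.26, 0) = 0.26
(a → b): 0.09 ≤ 0.26, so result = 1
((b ∨ (a → not c)) ∧ (a → b)) = min(0.26, 1) = 0.26
(((a → c) ∧ (b → (((a → a) ∧ a) ∨ not (c → (not b ∧ (a → c)))))) ∧ ((b ∨ (a → not c)) ∧ (a → b))) = min(1, 0.26) = 0.26
((((a → c) ∧ (b → (((a → a) ∧ a) ∨ not (c → (not b ∧ (a → c)))))) ∧ ((b ∨ (a → not c)) ∧ (a → b))) ∧ b) = min(0.26, 0.26) = 0.26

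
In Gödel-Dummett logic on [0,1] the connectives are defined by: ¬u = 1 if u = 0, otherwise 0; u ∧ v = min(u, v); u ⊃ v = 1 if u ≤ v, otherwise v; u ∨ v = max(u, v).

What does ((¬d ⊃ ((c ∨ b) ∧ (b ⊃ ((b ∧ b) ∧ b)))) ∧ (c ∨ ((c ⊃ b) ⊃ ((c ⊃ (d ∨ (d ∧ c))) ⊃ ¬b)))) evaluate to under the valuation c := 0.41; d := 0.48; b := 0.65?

0.41

¬d: Gödel ¬ of 0.48 = 0 (operand ≠ 0)
(c ∨ b) = max(0.41, 0.65) = 0.65
(b ∧ b) = min(0.65, 0.65) = 0.65
((b ∧ b) ∧ b) = min(0.65, 0.65) = 0.65
(b ⊃ ((b ∧ b) ∧ b)): 0.65 ≤ 0.65, so result = 1
((c ∨ b) ∧ (b ⊃ ((b ∧ b) ∧ b))) = min(0.65, 1) = 0.65
(¬d ⊃ ((c ∨ b) ∧ (b ⊃ ((b ∧ b) ∧ b)))): 0 ≤ 0.65, so result = 1
(c ⊃ b): 0.41 ≤ 0.65, so result = 1
(d ∧ c) = min(0.48, 0.41) = 0.41
(d ∨ (d ∧ c)) = max(0.48, 0.41) = 0.48
(c ⊃ (d ∨ (d ∧ c))): 0.41 ≤ 0.48, so result = 1
¬b: Gödel ¬ of 0.65 = 0 (operand ≠ 0)
((c ⊃ (d ∨ (d ∧ c))) ⊃ ¬b): 1 > 0, so result = 0
((c ⊃ b) ⊃ ((c ⊃ (d ∨ (d ∧ c))) ⊃ ¬b)): 1 > 0, so result = 0
(c ∨ ((c ⊃ b) ⊃ ((c ⊃ (d ∨ (d ∧ c))) ⊃ ¬b))) = max(0.41, 0) = 0.41
((¬d ⊃ ((c ∨ b) ∧ (b ⊃ ((b ∧ b) ∧ b)))) ∧ (c ∨ ((c ⊃ b) ⊃ ((c ⊃ (d ∨ (d ∧ c))) ⊃ ¬b)))) = min(1, 0.41) = 0.41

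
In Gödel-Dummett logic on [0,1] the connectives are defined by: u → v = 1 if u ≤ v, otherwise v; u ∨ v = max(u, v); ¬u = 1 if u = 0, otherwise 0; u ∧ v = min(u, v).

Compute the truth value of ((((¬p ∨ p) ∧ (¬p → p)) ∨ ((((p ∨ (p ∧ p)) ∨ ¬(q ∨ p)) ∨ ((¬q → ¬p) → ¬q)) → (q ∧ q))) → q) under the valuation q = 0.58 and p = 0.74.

0.58

¬p: Gödel ¬ of 0.74 = 0 (operand ≠ 0)
(¬p ∨ p) = max(0, 0.74) = 0.74
¬p: Gödel ¬ of 0.74 = 0 (operand ≠ 0)
(¬p → p): 0 ≤ 0.74, so result = 1
((¬p ∨ p) ∧ (¬p → p)) = min(0.74, 1) = 0.74
(p ∧ p) = min(0.74, 0.74) = 0.74
(p ∨ (p ∧ p)) = max(0.74, 0.74) = 0.74
(q ∨ p) = max(0.58, 0.74) = 0.74
¬(q ∨ p): Gödel ¬ of 0.74 = 0 (operand ≠ 0)
((p ∨ (p ∧ p)) ∨ ¬(q ∨ p)) = max(0.74, 0) = 0.74
¬q: Gödel ¬ of 0.58 = 0 (operand ≠ 0)
¬p: Gödel ¬ of 0.74 = 0 (operand ≠ 0)
(¬q → ¬p): 0 ≤ 0, so result = 1
¬q: Gödel ¬ of 0.58 = 0 (operand ≠ 0)
((¬q → ¬p) → ¬q): 1 > 0, so result = 0
(((p ∨ (p ∧ p)) ∨ ¬(q ∨ p)) ∨ ((¬q → ¬p) → ¬q)) = max(0.74, 0) = 0.74
(q ∧ q) = min(0.58, 0.58) = 0.58
((((p ∨ (p ∧ p)) ∨ ¬(q ∨ p)) ∨ ((¬q → ¬p) → ¬q)) → (q ∧ q)): 0.74 > 0.58, so result = 0.58
(((¬p ∨ p) ∧ (¬p → p)) ∨ ((((p ∨ (p ∧ p)) ∨ ¬(q ∨ p)) ∨ ((¬q → ¬p) → ¬q)) → (q ∧ q))) = max(0.74, 0.58) = 0.74
((((¬p ∨ p) ∧ (¬p → p)) ∨ ((((p ∨ (p ∧ p)) ∨ ¬(q ∨ p)) ∨ ((¬q → ¬p) → ¬q)) → (q ∧ q))) → q): 0.74 > 0.58, so result = 0.58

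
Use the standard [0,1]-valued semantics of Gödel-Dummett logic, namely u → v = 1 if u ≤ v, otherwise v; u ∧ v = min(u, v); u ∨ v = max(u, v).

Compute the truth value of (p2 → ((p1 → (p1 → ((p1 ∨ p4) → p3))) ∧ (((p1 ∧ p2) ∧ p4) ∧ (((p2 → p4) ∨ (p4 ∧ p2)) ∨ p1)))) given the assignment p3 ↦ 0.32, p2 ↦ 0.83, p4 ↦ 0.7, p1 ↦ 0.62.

0.32

(p1 ∨ p4) = max(0.62, 0.7) = 0.7
((p1 ∨ p4) → p3): 0.7 > 0.32, so result = 0.32
(p1 → ((p1 ∨ p4) → p3)): 0.62 > 0.32, so result = 0.32
(p1 → (p1 → ((p1 ∨ p4) → p3))): 0.62 > 0.32, so result = 0.32
(p1 ∧ p2) = min(0.62, 0.83) = 0.62
((p1 ∧ p2) ∧ p4) = min(0.62, 0.7) = 0.62
(p2 → p4): 0.83 > 0.7, so result = 0.7
(p4 ∧ p2) = min(0.7, 0.83) = 0.7
((p2 → p4) ∨ (p4 ∧ p2)) = max(0.7, 0.7) = 0.7
(((p2 → p4) ∨ (p4 ∧ p2)) ∨ p1) = max(0.7, 0.62) = 0.7
(((p1 ∧ p2) ∧ p4) ∧ (((p2 → p4) ∨ (p4 ∧ p2)) ∨ p1)) = min(0.62, 0.7) = 0.62
((p1 → (p1 → ((p1 ∨ p4) → p3))) ∧ (((p1 ∧ p2) ∧ p4) ∧ (((p2 → p4) ∨ (p4 ∧ p2)) ∨ p1))) = min(0.32, 0.62) = 0.32
(p2 → ((p1 → (p1 → ((p1 ∨ p4) → p3))) ∧ (((p1 ∧ p2) ∧ p4) ∧ (((p2 → p4) ∨ (p4 ∧ p2)) ∨ p1)))): 0.83 > 0.32, so result = 0.32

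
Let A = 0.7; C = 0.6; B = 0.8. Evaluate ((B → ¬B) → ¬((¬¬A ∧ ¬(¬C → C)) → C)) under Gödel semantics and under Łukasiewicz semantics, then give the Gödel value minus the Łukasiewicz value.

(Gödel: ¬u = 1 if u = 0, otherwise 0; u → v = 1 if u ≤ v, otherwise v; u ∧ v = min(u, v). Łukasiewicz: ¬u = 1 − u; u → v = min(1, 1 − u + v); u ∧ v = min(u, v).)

0.40

Gödel evaluation:
  ¬B: Gödel ¬ of 0.8 = 0 (operand ≠ 0)
  (B → ¬B): 0.8 > 0, so result = 0
  ¬A: Gödel ¬ of 0.7 = 0 (operand ≠ 0)
  ¬¬A: Gödel ¬ of 0 = 1 (operand is 0)
  ¬C: Gödel ¬ of 0.6 = 0 (operand ≠ 0)
  (¬C → C): 0 ≤ 0.6, so result = 1
  ¬(¬C → C): Gödel ¬ of 1 = 0 (operand ≠ 0)
  (¬¬A ∧ ¬(¬C → C)) = min(1, 0) = 0
  ((¬¬A ∧ ¬(¬C → C)) → C): 0 ≤ 0.6, so result = 1
  ¬((¬¬A ∧ ¬(¬C → C)) → C): Gödel ¬ of 1 = 0 (operand ≠ 0)
  ((B → ¬B) → ¬((¬¬A ∧ ¬(¬C → C)) → C)): 0 ≤ 0, so result = 1
  Gödel value = 1
Łukasiewicz evaluation:
  ¬B: Łukasiewicz ¬ gives 1 − 0.8 = 0.2
  (B → ¬B): min(1, 1 − 0.8 + 0.2) = 0.4
  ¬A: Łukasiewicz ¬ gives 1 − 0.7 = 0.3
  ¬¬A: Łukasiewicz ¬ gives 1 − 0.3 = 0.7
  ¬C: Łukasiewicz ¬ gives 1 − 0.6 = 0.4
  (¬C → C): min(1, 1 − 0.4 + 0.6) = 1
  ¬(¬C → C): Łukasiewicz ¬ gives 1 − 1 = 0
  (¬¬A ∧ ¬(¬C → C)) = min(0.7, 0) = 0
  ((¬¬A ∧ ¬(¬C → C)) → C): min(1, 1 − 0 + 0.6) = 1
  ¬((¬¬A ∧ ¬(¬C → C)) → C): Łukasiewicz ¬ gives 1 − 1 = 0
  ((B → ¬B) → ¬((¬¬A ∧ ¬(¬C → C)) → C)): min(1, 1 − 0.4 + 0) = 0.6
  Łukasiewicz value = 0.6
Difference: 1 − 0.6 = 0.40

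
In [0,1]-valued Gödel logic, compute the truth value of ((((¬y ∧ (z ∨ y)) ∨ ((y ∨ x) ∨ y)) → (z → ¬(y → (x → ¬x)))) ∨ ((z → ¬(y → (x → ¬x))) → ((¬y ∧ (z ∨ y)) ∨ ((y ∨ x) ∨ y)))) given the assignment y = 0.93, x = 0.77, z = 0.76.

¬y: Gödel ¬ of 0.93 = 0 (operand ≠ 0)
(z ∨ y) = max(0.76, 0.93) = 0.93
(¬y ∧ (z ∨ y)) = min(0, 0.93) = 0
(y ∨ x) = max(0.93, 0.77) = 0.93
((y ∨ x) ∨ y) = max(0.93, 0.93) = 0.93
((¬y ∧ (z ∨ y)) ∨ ((y ∨ x) ∨ y)) = max(0, 0.93) = 0.93
¬x: Gödel ¬ of 0.77 = 0 (operand ≠ 0)
(x → ¬x): 0.77 > 0, so result = 0
(y → (x → ¬x)): 0.93 > 0, so result = 0
¬(y → (x → ¬x)): Gödel ¬ of 0 = 1 (operand is 0)
(z → ¬(y → (x → ¬x))): 0.76 ≤ 1, so result = 1
(((¬y ∧ (z ∨ y)) ∨ ((y ∨ x) ∨ y)) → (z → ¬(y → (x → ¬x)))): 0.93 ≤ 1, so result = 1
¬x: Gödel ¬ of 0.77 = 0 (operand ≠ 0)
(x → ¬x): 0.77 > 0, so result = 0
(y → (x → ¬x)): 0.93 > 0, so result = 0
¬(y → (x → ¬x)): Gödel ¬ of 0 = 1 (operand is 0)
(z → ¬(y → (x → ¬x))): 0.76 ≤ 1, so result = 1
¬y: Gödel ¬ of 0.93 = 0 (operand ≠ 0)
(z ∨ y) = max(0.76, 0.93) = 0.93
(¬y ∧ (z ∨ y)) = min(0, 0.93) = 0
(y ∨ x) = max(0.93, 0.77) = 0.93
((y ∨ x) ∨ y) = max(0.93, 0.93) = 0.93
((¬y ∧ (z ∨ y)) ∨ ((y ∨ x) ∨ y)) = max(0, 0.93) = 0.93
((z → ¬(y → (x → ¬x))) → ((¬y ∧ (z ∨ y)) ∨ ((y ∨ x) ∨ y))): 1 > 0.93, so result = 0.93
((((¬y ∧ (z ∨ y)) ∨ ((y ∨ x) ∨ y)) → (z → ¬(y → (x → ¬x)))) ∨ ((z → ¬(y → (x → ¬x))) → ((¬y ∧ (z ∨ y)) ∨ ((y ∨ x) ∨ y)))) = max(1, 0.93) = 1

1.00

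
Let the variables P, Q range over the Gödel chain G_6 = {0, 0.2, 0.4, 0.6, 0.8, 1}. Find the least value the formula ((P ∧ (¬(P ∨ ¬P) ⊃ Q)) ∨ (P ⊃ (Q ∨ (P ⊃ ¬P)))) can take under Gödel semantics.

The minimum is attained at P = 0.2, Q = 0:
  ¬P: Gödel ¬ of 0.2 = 0 (operand ≠ 0)
  (P ∨ ¬P) = max(0.2, 0) = 0.2
  ¬(P ∨ ¬P): Gödel ¬ of 0.2 = 0 (operand ≠ 0)
  (¬(P ∨ ¬P) ⊃ Q): 0 ≤ 0, so result = 1
  (P ∧ (¬(P ∨ ¬P) ⊃ Q)) = min(0.2, 1) = 0.2
  ¬P: Gödel ¬ of 0.2 = 0 (operand ≠ 0)
  (P ⊃ ¬P): 0.2 > 0, so result = 0
  (Q ∨ (P ⊃ ¬P)) = max(0, 0) = 0
  (P ⊃ (Q ∨ (P ⊃ ¬P))): 0.2 > 0, so result = 0
  ((P ∧ (¬(P ∨ ¬P) ⊃ Q)) ∨ (P ⊃ (Q ∨ (P ⊃ ¬P)))) = max(0.2, 0) = 0.2
Checking all 36 assignments confirms none give a value below 0.20.

0.20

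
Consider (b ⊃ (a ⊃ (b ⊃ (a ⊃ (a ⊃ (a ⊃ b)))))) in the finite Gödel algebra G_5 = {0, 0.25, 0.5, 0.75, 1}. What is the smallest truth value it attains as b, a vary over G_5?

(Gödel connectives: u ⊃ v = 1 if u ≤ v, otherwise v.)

Every assignment gives 1. For instance at b = 0, a = 0:
  (a ⊃ b): 0 ≤ 0, so result = 1
  (a ⊃ (a ⊃ b)): 0 ≤ 1, so result = 1
  (a ⊃ (a ⊃ (a ⊃ b))): 0 ≤ 1, so result = 1
  (b ⊃ (a ⊃ (a ⊃ (a ⊃ b)))): 0 ≤ 1, so result = 1
  (a ⊃ (b ⊃ (a ⊃ (a ⊃ (a ⊃ b))))): 0 ≤ 1, so result = 1
  (b ⊃ (a ⊃ (b ⊃ (a ⊃ (a ⊃ (a ⊃ b)))))): 0 ≤ 1, so result = 1
All 25 assignments give value 1 — the formula is a G_5-tautology.

1.00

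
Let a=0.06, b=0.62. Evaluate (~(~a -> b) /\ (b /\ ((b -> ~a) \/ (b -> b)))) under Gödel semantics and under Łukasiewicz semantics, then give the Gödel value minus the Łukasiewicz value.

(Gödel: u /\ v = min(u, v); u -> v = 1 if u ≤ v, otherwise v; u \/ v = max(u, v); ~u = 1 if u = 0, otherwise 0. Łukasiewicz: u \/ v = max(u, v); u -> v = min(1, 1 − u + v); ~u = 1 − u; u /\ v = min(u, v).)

Gödel evaluation:
  ~a: Gödel ¬ of 0.06 = 0 (operand ≠ 0)
  (~a -> b): 0 ≤ 0.62, so result = 1
  ~(~a -> b): Gödel ¬ of 1 = 0 (operand ≠ 0)
  ~a: Gödel ¬ of 0.06 = 0 (operand ≠ 0)
  (b -> ~a): 0.62 > 0, so result = 0
  (b -> b): 0.62 ≤ 0.62, so result = 1
  ((b -> ~a) \/ (b -> b)) = max(0, 1) = 1
  (b /\ ((b -> ~a) \/ (b -> b))) = min(0.62, 1) = 0.62
  (~(~a -> b) /\ (b /\ ((b -> ~a) \/ (b -> b)))) = min(0, 0.62) = 0
  Gödel value = 0
Łukasiewicz evaluation:
  ~a: Łukasiewicz ¬ gives 1 − 0.06 = 0.94
  (~a -> b): min(1, 1 − 0.94 + 0.62) = 0.68
  ~(~a -> b): Łukasiewicz ¬ gives 1 − 0.68 = 0.32
  ~a: Łukasiewicz ¬ gives 1 − 0.06 = 0.94
  (b -> ~a): min(1, 1 − 0.62 + 0.94) = 1
  (b -> b): min(1, 1 − 0.62 + 0.62) = 1
  ((b -> ~a) \/ (b -> b)) = max(1, 1) = 1
  (b /\ ((b -> ~a) \/ (b -> b))) = min(0.62, 1) = 0.62
  (~(~a -> b) /\ (b /\ ((b -> ~a) \/ (b -> b)))) = min(0.32, 0.62) = 0.32
  Łukasiewicz value = 0.32
Difference: 0 − 0.32 = -0.32

-0.32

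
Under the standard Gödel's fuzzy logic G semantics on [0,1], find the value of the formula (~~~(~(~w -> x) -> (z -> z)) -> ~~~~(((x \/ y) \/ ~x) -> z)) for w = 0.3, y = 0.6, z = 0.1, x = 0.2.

1.00

~w: Gödel ¬ of 0.3 = 0 (operand ≠ 0)
(~w -> x): 0 ≤ 0.2, so result = 1
~(~w -> x): Gödel ¬ of 1 = 0 (operand ≠ 0)
(z -> z): 0.1 ≤ 0.1, so result = 1
(~(~w -> x) -> (z -> z)): 0 ≤ 1, so result = 1
~(~(~w -> x) -> (z -> z)): Gödel ¬ of 1 = 0 (operand ≠ 0)
~~(~(~w -> x) -> (z -> z)): Gödel ¬ of 0 = 1 (operand is 0)
~~~(~(~w -> x) -> (z -> z)): Gödel ¬ of 1 = 0 (operand ≠ 0)
(x \/ y) = max(0.2, 0.6) = 0.6
~x: Gödel ¬ of 0.2 = 0 (operand ≠ 0)
((x \/ y) \/ ~x) = max(0.6, 0) = 0.6
(((x \/ y) \/ ~x) -> z): 0.6 > 0.1, so result = 0.1
~(((x \/ y) \/ ~x) -> z): Gödel ¬ of 0.1 = 0 (operand ≠ 0)
~~(((x \/ y) \/ ~x) -> z): Gödel ¬ of 0 = 1 (operand is 0)
~~~(((x \/ y) \/ ~x) -> z): Gödel ¬ of 1 = 0 (operand ≠ 0)
~~~~(((x \/ y) \/ ~x) -> z): Gödel ¬ of 0 = 1 (operand is 0)
(~~~(~(~w -> x) -> (z -> z)) -> ~~~~(((x \/ y) \/ ~x) -> z)): 0 ≤ 1, so result = 1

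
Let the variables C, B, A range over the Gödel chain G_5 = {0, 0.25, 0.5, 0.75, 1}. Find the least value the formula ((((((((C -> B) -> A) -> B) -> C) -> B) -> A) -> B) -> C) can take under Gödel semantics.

The minimum is attained at C = 0, B = 0, A = 0:
  (C -> B): 0 ≤ 0, so result = 1
  ((C -> B) -> A): 1 > 0, so result = 0
  (((C -> B) -> A) -> B): 0 ≤ 0, so result = 1
  ((((C -> B) -> A) -> B) -> C): 1 > 0, so result = 0
  (((((C -> B) -> A) -> B) -> C) -> B): 0 ≤ 0, so result = 1
  ((((((C -> B) -> A) -> B) -> C) -> B) -> A): 1 > 0, so result = 0
  (((((((C -> B) -> A) -> B) -> C) -> B) -> A) -> B): 0 ≤ 0, so result = 1
  ((((((((C -> B) -> A) -> B) -> C) -> B) -> A) -> B) -> C): 1 > 0, so result = 0
Checking all 125 assignments confirms none give a value below 0.00.

0.00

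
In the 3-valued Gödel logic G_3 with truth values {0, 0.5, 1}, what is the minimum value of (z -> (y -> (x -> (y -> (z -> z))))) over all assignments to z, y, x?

1.00

Every assignment gives 1. For instance at z = 0, y = 0, x = 0:
  (z -> z): 0 ≤ 0, so result = 1
  (y -> (z -> z)): 0 ≤ 1, so result = 1
  (x -> (y -> (z -> z))): 0 ≤ 1, so result = 1
  (y -> (x -> (y -> (z -> z)))): 0 ≤ 1, so result = 1
  (z -> (y -> (x -> (y -> (z -> z))))): 0 ≤ 1, so result = 1
All 27 assignments give value 1 — the formula is a G_3-tautology.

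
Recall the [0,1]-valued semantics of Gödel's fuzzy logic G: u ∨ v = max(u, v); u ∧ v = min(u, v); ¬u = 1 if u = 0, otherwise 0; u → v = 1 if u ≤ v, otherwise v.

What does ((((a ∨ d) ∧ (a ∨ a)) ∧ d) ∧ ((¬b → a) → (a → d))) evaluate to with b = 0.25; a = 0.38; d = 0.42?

0.38

(a ∨ d) = max(0.38, 0.42) = 0.42
(a ∨ a) = max(0.38, 0.38) = 0.38
((a ∨ d) ∧ (a ∨ a)) = min(0.42, 0.38) = 0.38
(((a ∨ d) ∧ (a ∨ a)) ∧ d) = min(0.38, 0.42) = 0.38
¬b: Gödel ¬ of 0.25 = 0 (operand ≠ 0)
(¬b → a): 0 ≤ 0.38, so result = 1
(a → d): 0.38 ≤ 0.42, so result = 1
((¬b → a) → (a → d)): 1 ≤ 1, so result = 1
((((a ∨ d) ∧ (a ∨ a)) ∧ d) ∧ ((¬b → a) → (a → d))) = min(0.38, 1) = 0.38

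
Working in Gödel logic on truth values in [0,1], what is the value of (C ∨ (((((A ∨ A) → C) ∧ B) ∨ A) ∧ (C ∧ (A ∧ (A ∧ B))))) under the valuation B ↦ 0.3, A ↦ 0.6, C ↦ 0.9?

0.90

(A ∨ A) = max(0.6, 0.6) = 0.6
((A ∨ A) → C): 0.6 ≤ 0.9, so result = 1
(((A ∨ A) → C) ∧ B) = min(1, 0.3) = 0.3
((((A ∨ A) → C) ∧ B) ∨ A) = max(0.3, 0.6) = 0.6
(A ∧ B) = min(0.6, 0.3) = 0.3
(A ∧ (A ∧ B)) = min(0.6, 0.3) = 0.3
(C ∧ (A ∧ (A ∧ B))) = min(0.9, 0.3) = 0.3
(((((A ∨ A) → C) ∧ B) ∨ A) ∧ (C ∧ (A ∧ (A ∧ B)))) = min(0.6, 0.3) = 0.3
(C ∨ (((((A ∨ A) → C) ∧ B) ∨ A) ∧ (C ∧ (A ∧ (A ∧ B))))) = max(0.9, 0.3) = 0.9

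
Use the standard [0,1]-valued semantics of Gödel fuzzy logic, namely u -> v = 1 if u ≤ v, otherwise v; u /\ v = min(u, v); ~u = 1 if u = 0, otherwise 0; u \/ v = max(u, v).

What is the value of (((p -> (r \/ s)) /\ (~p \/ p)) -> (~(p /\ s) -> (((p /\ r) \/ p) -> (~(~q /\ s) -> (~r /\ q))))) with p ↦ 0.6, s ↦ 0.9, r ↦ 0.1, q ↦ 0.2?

1.00

(r \/ s) = max(0.1, 0.9) = 0.9
(p -> (r \/ s)): 0.6 ≤ 0.9, so result = 1
~p: Gödel ¬ of 0.6 = 0 (operand ≠ 0)
(~p \/ p) = max(0, 0.6) = 0.6
((p -> (r \/ s)) /\ (~p \/ p)) = min(1, 0.6) = 0.6
(p /\ s) = min(0.6, 0.9) = 0.6
~(p /\ s): Gödel ¬ of 0.6 = 0 (operand ≠ 0)
(p /\ r) = min(0.6, 0.1) = 0.1
((p /\ r) \/ p) = max(0.1, 0.6) = 0.6
~q: Gödel ¬ of 0.2 = 0 (operand ≠ 0)
(~q /\ s) = min(0, 0.9) = 0
~(~q /\ s): Gödel ¬ of 0 = 1 (operand is 0)
~r: Gödel ¬ of 0.1 = 0 (operand ≠ 0)
(~r /\ q) = min(0, 0.2) = 0
(~(~q /\ s) -> (~r /\ q)): 1 > 0, so result = 0
(((p /\ r) \/ p) -> (~(~q /\ s) -> (~r /\ q))): 0.6 > 0, so result = 0
(~(p /\ s) -> (((p /\ r) \/ p) -> (~(~q /\ s) -> (~r /\ q)))): 0 ≤ 0, so result = 1
(((p -> (r \/ s)) /\ (~p \/ p)) -> (~(p /\ s) -> (((p /\ r) \/ p) -> (~(~q /\ s) -> (~r /\ q))))): 0.6 ≤ 1, so result = 1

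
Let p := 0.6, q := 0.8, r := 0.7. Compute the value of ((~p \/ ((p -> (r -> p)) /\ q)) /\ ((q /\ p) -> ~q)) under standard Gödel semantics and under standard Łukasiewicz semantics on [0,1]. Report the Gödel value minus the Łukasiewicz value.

Gödel evaluation:
  ~p: Gödel ¬ of 0.6 = 0 (operand ≠ 0)
  (r -> p): 0.7 > 0.6, so result = 0.6
  (p -> (r -> p)): 0.6 ≤ 0.6, so result = 1
  ((p -> (r -> p)) /\ q) = min(1, 0.8) = 0.8
  (~p \/ ((p -> (r -> p)) /\ q)) = max(0, 0.8) = 0.8
  (q /\ p) = min(0.8, 0.6) = 0.6
  ~q: Gödel ¬ of 0.8 = 0 (operand ≠ 0)
  ((q /\ p) -> ~q): 0.6 > 0, so result = 0
  ((~p \/ ((p -> (r -> p)) /\ q)) /\ ((q /\ p) -> ~q)) = min(0.8, 0) = 0
  Gödel value = 0
Łukasiewicz evaluation:
  ~p: Łukasiewicz ¬ gives 1 − 0.6 = 0.4
  (r -> p): min(1, 1 − 0.7 + 0.6) = 0.9
  (p -> (r -> p)): min(1, 1 − 0.6 + 0.9) = 1
  ((p -> (r -> p)) /\ q) = min(1, 0.8) = 0.8
  (~p \/ ((p -> (r -> p)) /\ q)) = max(0.4, 0.8) = 0.8
  (q /\ p) = min(0.8, 0.6) = 0.6
  ~q: Łukasiewicz ¬ gives 1 − 0.8 = 0.2
  ((q /\ p) -> ~q): min(1, 1 − 0.6 + 0.2) = 0.6
  ((~p \/ ((p -> (r -> p)) /\ q)) /\ ((q /\ p) -> ~q)) = min(0.8, 0.6) = 0.6
  Łukasiewicz value = 0.6
Difference: 0 − 0.6 = -0.60

-0.60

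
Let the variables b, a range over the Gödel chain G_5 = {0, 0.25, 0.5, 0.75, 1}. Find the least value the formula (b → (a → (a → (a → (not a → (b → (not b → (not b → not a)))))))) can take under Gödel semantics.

1.00

Every assignment gives 1. For instance at b = 0, a = 0:
  not a: Gödel ¬ of 0 = 1 (operand is 0)
  not b: Gödel ¬ of 0 = 1 (operand is 0)
  not b: Gödel ¬ of 0 = 1 (operand is 0)
  not a: Gödel ¬ of 0 = 1 (operand is 0)
  (not b → not a): 1 ≤ 1, so result = 1
  (not b → (not b → not a)): 1 ≤ 1, so result = 1
  (b → (not b → (not b → not a))): 0 ≤ 1, so result = 1
  (not a → (b → (not b → (not b → not a)))): 1 ≤ 1, so result = 1
  (a → (not a → (b → (not b → (not b → not a))))): 0 ≤ 1, so result = 1
  (a → (a → (not a → (b → (not b → (not b → not a)))))): 0 ≤ 1, so result = 1
  (a → (a → (a → (not a → (b → (not b → (not b → not a))))))): 0 ≤ 1, so result = 1
  (b → (a → (a → (a → (not a → (b → (not b → (not b → not a)))))))): 0 ≤ 1, so result = 1
All 25 assignments give value 1 — the formula is a G_5-tautology.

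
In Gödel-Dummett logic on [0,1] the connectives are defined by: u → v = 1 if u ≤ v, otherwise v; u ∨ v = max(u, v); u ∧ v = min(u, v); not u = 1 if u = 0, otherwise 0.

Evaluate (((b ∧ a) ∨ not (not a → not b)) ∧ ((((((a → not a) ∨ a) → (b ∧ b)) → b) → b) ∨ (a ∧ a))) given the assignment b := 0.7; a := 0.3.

(b ∧ a) = min(0.7, 0.3) = 0.3
not a: Gödel ¬ of 0.3 = 0 (operand ≠ 0)
not b: Gödel ¬ of 0.7 = 0 (operand ≠ 0)
(not a → not b): 0 ≤ 0, so result = 1
not (not a → not b): Gödel ¬ of 1 = 0 (operand ≠ 0)
((b ∧ a) ∨ not (not a → not b)) = max(0.3, 0) = 0.3
not a: Gödel ¬ of 0.3 = 0 (operand ≠ 0)
(a → not a): 0.3 > 0, so result = 0
((a → not a) ∨ a) = max(0, 0.3) = 0.3
(b ∧ b) = min(0.7, 0.7) = 0.7
(((a → not a) ∨ a) → (b ∧ b)): 0.3 ≤ 0.7, so result = 1
((((a → not a) ∨ a) → (b ∧ b)) → b): 1 > 0.7, so result = 0.7
(((((a → not a) ∨ a) → (b ∧ b)) → b) → b): 0.7 ≤ 0.7, so result = 1
(a ∧ a) = min(0.3, 0.3) = 0.3
((((((a → not a) ∨ a) → (b ∧ b)) → b) → b) ∨ (a ∧ a)) = max(1, 0.3) = 1
(((b ∧ a) ∨ not (not a → not b)) ∧ ((((((a → not a) ∨ a) → (b ∧ b)) → b) → b) ∨ (a ∧ a))) = min(0.3, 1) = 0.3

0.30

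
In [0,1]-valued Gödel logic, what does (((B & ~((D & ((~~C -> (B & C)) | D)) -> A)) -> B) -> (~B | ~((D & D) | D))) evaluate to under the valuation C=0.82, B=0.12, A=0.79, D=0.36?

~C: Gödel ¬ of 0.82 = 0 (operand ≠ 0)
~~C: Gödel ¬ of 0 = 1 (operand is 0)
(B & C) = min(0.12, 0.82) = 0.12
(~~C -> (B & C)): 1 > 0.12, so result = 0.12
((~~C -> (B & C)) | D) = max(0.12, 0.36) = 0.36
(D & ((~~C -> (B & C)) | D)) = min(0.36, 0.36) = 0.36
((D & ((~~C -> (B & C)) | D)) -> A): 0.36 ≤ 0.79, so result = 1
~((D & ((~~C -> (B & C)) | D)) -> A): Gödel ¬ of 1 = 0 (operand ≠ 0)
(B & ~((D & ((~~C -> (B & C)) | D)) -> A)) = min(0.12, 0) = 0
((B & ~((D & ((~~C -> (B & C)) | D)) -> A)) -> B): 0 ≤ 0.12, so result = 1
~B: Gödel ¬ of 0.12 = 0 (operand ≠ 0)
(D & D) = min(0.36, 0.36) = 0.36
((D & D) | D) = max(0.36, 0.36) = 0.36
~((D & D) | D): Gödel ¬ of 0.36 = 0 (operand ≠ 0)
(~B | ~((D & D) | D)) = max(0, 0) = 0
(((B & ~((D & ((~~C -> (B & C)) | D)) -> A)) -> B) -> (~B | ~((D & D) | D))): 1 > 0, so result = 0

0.00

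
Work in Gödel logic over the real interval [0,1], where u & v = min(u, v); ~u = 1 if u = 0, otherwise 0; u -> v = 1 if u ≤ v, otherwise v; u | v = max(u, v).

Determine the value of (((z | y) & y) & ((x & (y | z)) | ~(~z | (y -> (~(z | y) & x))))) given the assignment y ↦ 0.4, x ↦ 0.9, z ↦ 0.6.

(z | y) = max(0.6, 0.4) = 0.6
((z | y) & y) = min(0.6, 0.4) = 0.4
(y | z) = max(0.4, 0.6) = 0.6
(x & (y | z)) = min(0.9, 0.6) = 0.6
~z: Gödel ¬ of 0.6 = 0 (operand ≠ 0)
(z | y) = max(0.6, 0.4) = 0.6
~(z | y): Gödel ¬ of 0.6 = 0 (operand ≠ 0)
(~(z | y) & x) = min(0, 0.9) = 0
(y -> (~(z | y) & x)): 0.4 > 0, so result = 0
(~z | (y -> (~(z | y) & x))) = max(0, 0) = 0
~(~z | (y -> (~(z | y) & x))): Gödel ¬ of 0 = 1 (operand is 0)
((x & (y | z)) | ~(~z | (y -> (~(z | y) & x)))) = max(0.6, 1) = 1
(((z | y) & y) & ((x & (y | z)) | ~(~z | (y -> (~(z | y) & x))))) = min(0.4, 1) = 0.4

0.40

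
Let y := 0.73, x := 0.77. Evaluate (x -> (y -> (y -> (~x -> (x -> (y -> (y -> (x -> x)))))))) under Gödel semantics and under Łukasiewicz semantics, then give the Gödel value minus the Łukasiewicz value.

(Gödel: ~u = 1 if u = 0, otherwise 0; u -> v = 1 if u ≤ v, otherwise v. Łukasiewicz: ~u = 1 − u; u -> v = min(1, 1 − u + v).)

0.00

Gödel evaluation:
  ~x: Gödel ¬ of 0.77 = 0 (operand ≠ 0)
  (x -> x): 0.77 ≤ 0.77, so result = 1
  (y -> (x -> x)): 0.73 ≤ 1, so result = 1
  (y -> (y -> (x -> x))): 0.73 ≤ 1, so result = 1
  (x -> (y -> (y -> (x -> x)))): 0.77 ≤ 1, so result = 1
  (~x -> (x -> (y -> (y -> (x -> x))))): 0 ≤ 1, so result = 1
  (y -> (~x -> (x -> (y -> (y -> (x -> x)))))): 0.73 ≤ 1, so result = 1
  (y -> (y -> (~x -> (x -> (y -> (y -> (x -> x))))))): 0.73 ≤ 1, so result = 1
  (x -> (y -> (y -> (~x -> (x -> (y -> (y -> (x -> x)))))))): 0.77 ≤ 1, so result = 1
  Gödel value = 1
Łukasiewicz evaluation:
  ~x: Łukasiewicz ¬ gives 1 − 0.77 = 0.23
  (x -> x): min(1, 1 − 0.77 + 0.77) = 1
  (y -> (x -> x)): min(1, 1 − 0.73 + 1) = 1
  (y -> (y -> (x -> x))): min(1, 1 − 0.73 + 1) = 1
  (x -> (y -> (y -> (x -> x)))): min(1, 1 − 0.77 + 1) = 1
  (~x -> (x -> (y -> (y -> (x -> x))))): min(1, 1 − 0.23 + 1) = 1
  (y -> (~x -> (x -> (y -> (y -> (x -> x)))))): min(1, 1 − 0.73 + 1) = 1
  (y -> (y -> (~x -> (x -> (y -> (y -> (x -> x))))))): min(1, 1 − 0.73 + 1) = 1
  (x -> (y -> (y -> (~x -> (x -> (y -> (y -> (x -> x)))))))): min(1, 1 − 0.77 + 1) = 1
  Łukasiewicz value = 1
Difference: 1 − 1 = 0.00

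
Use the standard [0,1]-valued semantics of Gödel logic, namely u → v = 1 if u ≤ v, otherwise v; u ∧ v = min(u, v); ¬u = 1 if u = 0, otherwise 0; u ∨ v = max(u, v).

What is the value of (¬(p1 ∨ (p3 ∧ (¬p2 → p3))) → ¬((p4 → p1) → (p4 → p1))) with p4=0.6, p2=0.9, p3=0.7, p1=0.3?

1.00

¬p2: Gödel ¬ of 0.9 = 0 (operand ≠ 0)
(¬p2 → p3): 0 ≤ 0.7, so result = 1
(p3 ∧ (¬p2 → p3)) = min(0.7, 1) = 0.7
(p1 ∨ (p3 ∧ (¬p2 → p3))) = max(0.3, 0.7) = 0.7
¬(p1 ∨ (p3 ∧ (¬p2 → p3))): Gödel ¬ of 0.7 = 0 (operand ≠ 0)
(p4 → p1): 0.6 > 0.3, so result = 0.3
(p4 → p1): 0.6 > 0.3, so result = 0.3
((p4 → p1) → (p4 → p1)): 0.3 ≤ 0.3, so result = 1
¬((p4 → p1) → (p4 → p1)): Gödel ¬ of 1 = 0 (operand ≠ 0)
(¬(p1 ∨ (p3 ∧ (¬p2 → p3))) → ¬((p4 → p1) → (p4 → p1))): 0 ≤ 0, so result = 1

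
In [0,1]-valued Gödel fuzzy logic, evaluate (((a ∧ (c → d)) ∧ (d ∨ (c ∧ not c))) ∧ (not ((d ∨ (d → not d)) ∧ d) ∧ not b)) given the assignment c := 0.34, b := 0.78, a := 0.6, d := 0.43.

(c → d): 0.34 ≤ 0.43, so result = 1
(a ∧ (c → d)) = min(0.6, 1) = 0.6
not c: Gödel ¬ of 0.34 = 0 (operand ≠ 0)
(c ∧ not c) = min(0.34, 0) = 0
(d ∨ (c ∧ not c)) = max(0.43, 0) = 0.43
((a ∧ (c → d)) ∧ (d ∨ (c ∧ not c))) = min(0.6, 0.43) = 0.43
not d: Gödel ¬ of 0.43 = 0 (operand ≠ 0)
(d → not d): 0.43 > 0, so result = 0
(d ∨ (d → not d)) = max(0.43, 0) = 0.43
((d ∨ (d → not d)) ∧ d) = min(0.43, 0.43) = 0.43
not ((d ∨ (d → not d)) ∧ d): Gödel ¬ of 0.43 = 0 (operand ≠ 0)
not b: Gödel ¬ of 0.78 = 0 (operand ≠ 0)
(not ((d ∨ (d → not d)) ∧ d) ∧ not b) = min(0, 0) = 0
(((a ∧ (c → d)) ∧ (d ∨ (c ∧ not c))) ∧ (not ((d ∨ (d → not d)) ∧ d) ∧ not b)) = min(0.43, 0) = 0

0.00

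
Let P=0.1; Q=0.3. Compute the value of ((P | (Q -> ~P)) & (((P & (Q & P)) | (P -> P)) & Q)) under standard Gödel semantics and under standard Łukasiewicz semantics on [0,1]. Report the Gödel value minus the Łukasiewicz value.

-0.20

Gödel evaluation:
  ~P: Gödel ¬ of 0.1 = 0 (operand ≠ 0)
  (Q -> ~P): 0.3 > 0, so result = 0
  (P | (Q -> ~P)) = max(0.1, 0) = 0.1
  (Q & P) = min(0.3, 0.1) = 0.1
  (P & (Q & P)) = min(0.1, 0.1) = 0.1
  (P -> P): 0.1 ≤ 0.1, so result = 1
  ((P & (Q & P)) | (P -> P)) = max(0.1, 1) = 1
  (((P & (Q & P)) | (P -> P)) & Q) = min(1, 0.3) = 0.3
  ((P | (Q -> ~P)) & (((P & (Q & P)) | (P -> P)) & Q)) = min(0.1, 0.3) = 0.1
  Gödel value = 0.1
Łukasiewicz evaluation:
  ~P: Łukasiewicz ¬ gives 1 − 0.1 = 0.9
  (Q -> ~P): min(1, 1 − 0.3 + 0.9) = 1
  (P | (Q -> ~P)) = max(0.1, 1) = 1
  (Q & P) = min(0.3, 0.1) = 0.1
  (P & (Q & P)) = min(0.1, 0.1) = 0.1
  (P -> P): min(1, 1 − 0.1 + 0.1) = 1
  ((P & (Q & P)) | (P -> P)) = max(0.1, 1) = 1
  (((P & (Q & P)) | (P -> P)) & Q) = min(1, 0.3) = 0.3
  ((P | (Q -> ~P)) & (((P & (Q & P)) | (P -> P)) & Q)) = min(1, 0.3) = 0.3
  Łukasiewicz value = 0.3
Difference: 0.1 − 0.3 = -0.20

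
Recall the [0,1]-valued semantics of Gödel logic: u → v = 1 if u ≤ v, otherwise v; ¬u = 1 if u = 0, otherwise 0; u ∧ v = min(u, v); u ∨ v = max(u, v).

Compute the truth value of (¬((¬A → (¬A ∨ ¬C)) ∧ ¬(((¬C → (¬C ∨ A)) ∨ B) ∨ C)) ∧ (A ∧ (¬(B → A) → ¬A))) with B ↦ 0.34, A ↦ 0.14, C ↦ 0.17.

0.14

¬A: Gödel ¬ of 0.14 = 0 (operand ≠ 0)
¬A: Gödel ¬ of 0.14 = 0 (operand ≠ 0)
¬C: Gödel ¬ of 0.17 = 0 (operand ≠ 0)
(¬A ∨ ¬C) = max(0, 0) = 0
(¬A → (¬A ∨ ¬C)): 0 ≤ 0, so result = 1
¬C: Gödel ¬ of 0.17 = 0 (operand ≠ 0)
¬C: Gödel ¬ of 0.17 = 0 (operand ≠ 0)
(¬C ∨ A) = max(0, 0.14) = 0.14
(¬C → (¬C ∨ A)): 0 ≤ 0.14, so result = 1
((¬C → (¬C ∨ A)) ∨ B) = max(1, 0.34) = 1
(((¬C → (¬C ∨ A)) ∨ B) ∨ C) = max(1, 0.17) = 1
¬(((¬C → (¬C ∨ A)) ∨ B) ∨ C): Gödel ¬ of 1 = 0 (operand ≠ 0)
((¬A → (¬A ∨ ¬C)) ∧ ¬(((¬C → (¬C ∨ A)) ∨ B) ∨ C)) = min(1, 0) = 0
¬((¬A → (¬A ∨ ¬C)) ∧ ¬(((¬C → (¬C ∨ A)) ∨ B) ∨ C)): Gödel ¬ of 0 = 1 (operand is 0)
(B → A): 0.34 > 0.14, so result = 0.14
¬(B → A): Gödel ¬ of 0.14 = 0 (operand ≠ 0)
¬A: Gödel ¬ of 0.14 = 0 (operand ≠ 0)
(¬(B → A) → ¬A): 0 ≤ 0, so result = 1
(A ∧ (¬(B → A) → ¬A)) = min(0.14, 1) = 0.14
(¬((¬A → (¬A ∨ ¬C)) ∧ ¬(((¬C → (¬C ∨ A)) ∨ B) ∨ C)) ∧ (A ∧ (¬(B → A) → ¬A))) = min(1, 0.14) = 0.14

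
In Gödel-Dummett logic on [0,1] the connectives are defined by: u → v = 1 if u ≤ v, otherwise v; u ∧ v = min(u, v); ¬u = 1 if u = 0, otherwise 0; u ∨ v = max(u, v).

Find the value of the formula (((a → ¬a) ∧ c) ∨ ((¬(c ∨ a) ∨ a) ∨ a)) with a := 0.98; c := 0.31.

¬a: Gödel ¬ of 0.98 = 0 (operand ≠ 0)
(a → ¬a): 0.98 > 0, so result = 0
((a → ¬a) ∧ c) = min(0, 0.31) = 0
(c ∨ a) = max(0.31, 0.98) = 0.98
¬(c ∨ a): Gödel ¬ of 0.98 = 0 (operand ≠ 0)
(¬(c ∨ a) ∨ a) = max(0, 0.98) = 0.98
((¬(c ∨ a) ∨ a) ∨ a) = max(0.98, 0.98) = 0.98
(((a → ¬a) ∧ c) ∨ ((¬(c ∨ a) ∨ a) ∨ a)) = max(0, 0.98) = 0.98

0.98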